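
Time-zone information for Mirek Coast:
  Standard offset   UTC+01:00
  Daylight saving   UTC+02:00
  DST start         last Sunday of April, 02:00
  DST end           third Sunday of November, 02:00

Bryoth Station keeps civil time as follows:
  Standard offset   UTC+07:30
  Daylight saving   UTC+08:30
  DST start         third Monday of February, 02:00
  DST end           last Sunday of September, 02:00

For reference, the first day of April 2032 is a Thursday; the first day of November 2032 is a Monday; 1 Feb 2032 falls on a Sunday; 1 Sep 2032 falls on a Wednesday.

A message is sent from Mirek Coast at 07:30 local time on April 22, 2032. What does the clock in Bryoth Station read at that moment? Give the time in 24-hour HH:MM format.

15:00

1 April 2032 is a Thursday, so Sundays fall on 4, 11, 18, 25; the last is April 25.
1 November 2032 is a Monday, so the first Sunday is November 7 and the third is November 21.
Daylight saving runs 25 April – 21 November; April 22, 2032 is outside that window, so Mirek Coast is on standard time at UTC+01:00.
07:30 Mirek Coast − 1h = 06:30 UTC.
1 February 2032 is a Sunday, so the first Monday is February 2 and the third is February 16.
1 September 2032 is a Wednesday, so Sundays fall on 5, 12, 19, 26; the last is September 26.
At the standard offset (UTC+07:30), 06:30 UTC + 7h30m = 14:00 Bryoth Station standard time.
The standard-time date in Bryoth Station, April 22, 2032, lies within the daylight-saving period (16 February – 26 September), so Bryoth Station is on daylight time, UTC+08:30.
06:30 UTC + 8h30m = 15:00 Bryoth Station.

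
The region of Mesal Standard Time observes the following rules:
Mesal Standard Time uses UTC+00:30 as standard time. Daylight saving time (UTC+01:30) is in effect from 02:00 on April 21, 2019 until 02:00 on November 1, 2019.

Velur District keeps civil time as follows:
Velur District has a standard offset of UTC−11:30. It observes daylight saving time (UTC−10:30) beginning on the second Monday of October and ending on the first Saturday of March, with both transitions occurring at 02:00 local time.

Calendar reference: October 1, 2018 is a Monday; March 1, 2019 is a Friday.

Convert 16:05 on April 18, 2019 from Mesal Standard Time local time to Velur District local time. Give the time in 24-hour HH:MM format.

April 18, 2019 is outside the daylight-saving period (21 April – 1 November), so Mesal Standard Time is on standard time, UTC+00:30.
16:05 Mesal Standard Time − 0h30m = 15:35 UTC.
1 October 2018 is a Monday, so the first Monday is October 1 and the second is October 8.
1 March 2019 is a Friday, so the first Saturday is March 2.
At the standard offset (UTC−11:30), 15:35 UTC − 11h30m = 04:05 Velur District standard time.
Daylight saving runs 8 October 2018 – 2 March 2019; the standard-time date in Velur District, April 18, 2019, is outside that window, so Velur District is on standard time at UTC−11:30.
15:35 UTC − 11h30m = 04:05 Velur District.

04:05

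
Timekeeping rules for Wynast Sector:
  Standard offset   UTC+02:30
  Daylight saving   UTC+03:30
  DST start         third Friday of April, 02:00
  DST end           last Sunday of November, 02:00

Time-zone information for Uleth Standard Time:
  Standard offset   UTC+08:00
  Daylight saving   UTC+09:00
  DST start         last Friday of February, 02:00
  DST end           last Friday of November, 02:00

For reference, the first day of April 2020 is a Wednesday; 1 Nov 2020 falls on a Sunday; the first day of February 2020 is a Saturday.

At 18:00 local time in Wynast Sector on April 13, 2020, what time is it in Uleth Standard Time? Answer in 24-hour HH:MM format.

1 April 2020 is a Wednesday, so the first Friday is April 3 and the third is April 17.
1 November 2020 is a Sunday, so Sundays fall on 1, 8, 15, 22, 29; the last is November 29.
April 13, 2020 does not fall between 17 April and 29 November, so daylight saving is not in effect and Wynast Sector is at UTC+02:30.
18:00 Wynast Sector − 2h30m = 15:30 UTC.
1 February 2020 is a Saturday, so Fridays fall on 7, 14, 21, 28; the last is February 28.
1 November 2020 is a Sunday, so Fridays fall on 6, 13, 20, 27; the last is November 27.
At the standard offset (UTC+08:00), 15:30 UTC + 8h = 23:30 Uleth Standard Time standard time.
The standard-time date in Uleth Standard Time, April 13, 2020, falls between 28 February and 27 November, so daylight saving is in effect and Uleth Standard Time is at UTC+09:00.
15:30 UTC + 9h = 00:30 Uleth Standard Time (rolling into the next day, 14 April 2020).

00:30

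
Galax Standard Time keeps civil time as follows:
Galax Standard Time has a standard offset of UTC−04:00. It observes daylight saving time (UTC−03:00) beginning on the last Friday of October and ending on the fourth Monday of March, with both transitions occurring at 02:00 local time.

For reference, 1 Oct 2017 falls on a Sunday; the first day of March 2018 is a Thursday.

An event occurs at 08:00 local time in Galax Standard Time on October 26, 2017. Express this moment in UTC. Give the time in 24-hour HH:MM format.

12:00

1 October 2017 is a Sunday, so Fridays fall on 6, 13, 20, 27; the last is October 27.
1 March 2018 is a Thursday, so the first Monday is March 5 and the fourth is March 26.
October 26, 2017 does not fall between 27 October 2017 and 26 March 2018, so daylight saving is not in effect and Galax Standard Time is at UTC−04:00.
08:00 local + 4h = 12:00 UTC.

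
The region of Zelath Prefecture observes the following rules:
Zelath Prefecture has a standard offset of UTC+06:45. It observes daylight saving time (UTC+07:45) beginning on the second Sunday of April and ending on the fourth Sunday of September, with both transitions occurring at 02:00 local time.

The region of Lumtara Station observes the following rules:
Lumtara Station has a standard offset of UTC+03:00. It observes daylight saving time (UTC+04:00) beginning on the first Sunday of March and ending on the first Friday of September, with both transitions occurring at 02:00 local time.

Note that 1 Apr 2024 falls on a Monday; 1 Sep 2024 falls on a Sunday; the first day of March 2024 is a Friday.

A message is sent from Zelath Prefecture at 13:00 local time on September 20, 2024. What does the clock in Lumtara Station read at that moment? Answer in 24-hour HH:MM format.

08:15

1 April 2024 is a Monday, so the first Sunday is April 7 and the second is April 14.
1 September 2024 is a Sunday, so the first Sunday is September 1 and the fourth is September 22.
September 20, 2024 falls between 14 April and 22 September, so daylight saving is in effect and Zelath Prefecture is at UTC+07:45.
13:00 Zelath Prefecture − 7h45m = 05:15 UTC.
1 March 2024 is a Friday, so the first Sunday is March 3.
1 September 2024 is a Sunday, so the first Friday is September 6.
At the standard offset (UTC+03:00), 05:15 UTC + 3h = 08:15 Lumtara Station standard time.
The standard-time date in Lumtara Station, September 20, 2024, does not fall between 3 March and 6 September, so daylight saving is not in effect and Lumtara Station is at UTC+03:00.
05:15 UTC + 3h = 08:15 Lumtara Station.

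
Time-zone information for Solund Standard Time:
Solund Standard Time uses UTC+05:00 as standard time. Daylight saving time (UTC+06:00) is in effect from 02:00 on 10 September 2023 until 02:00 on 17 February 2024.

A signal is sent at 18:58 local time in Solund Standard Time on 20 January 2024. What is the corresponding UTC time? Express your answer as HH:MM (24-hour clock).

Daylight saving runs 10 September 2023 – 17 February 2024; 20 January 2024 is inside that window, so Solund Standard Time is at UTC+06:00.
18:58 local − 6h = 12:58 UTC.

12:58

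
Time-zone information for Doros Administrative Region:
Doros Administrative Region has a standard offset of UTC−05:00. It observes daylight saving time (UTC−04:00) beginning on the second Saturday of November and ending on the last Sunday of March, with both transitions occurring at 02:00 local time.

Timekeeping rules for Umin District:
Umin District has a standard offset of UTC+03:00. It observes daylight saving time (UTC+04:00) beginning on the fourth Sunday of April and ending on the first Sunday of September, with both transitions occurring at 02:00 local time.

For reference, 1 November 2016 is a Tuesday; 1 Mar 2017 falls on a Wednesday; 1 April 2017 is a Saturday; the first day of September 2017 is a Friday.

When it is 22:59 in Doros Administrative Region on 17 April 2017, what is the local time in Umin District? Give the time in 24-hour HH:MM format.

06:59

1 November 2016 is a Tuesday, so the first Saturday is November 5 and the second is November 12.
1 March 2017 is a Wednesday, so Sundays fall on 5, 12, 19, 26; the last is March 26.
Daylight saving runs 12 November 2016 – 26 March 2017; 17 April 2017 is outside that window, so Doros Administrative Region is on standard time at UTC−05:00.
22:59 Doros Administrative Region + 5h = 03:59 UTC (rolling into the next day, 18 April 2017).
1 April 2017 is a Saturday, so the first Sunday is April 2 and the fourth is April 23.
1 September 2017 is a Friday, so the first Sunday is September 3.
At the standard offset (UTC+03:00), 03:59 UTC + 3h = 06:59 Umin District standard time.
The standard-time date in Umin District, 18 April 2017, is outside the daylight-saving period (23 April – 3 September), so Umin District is on standard time, UTC+03:00.
03:59 UTC + 3h = 06:59 Umin District.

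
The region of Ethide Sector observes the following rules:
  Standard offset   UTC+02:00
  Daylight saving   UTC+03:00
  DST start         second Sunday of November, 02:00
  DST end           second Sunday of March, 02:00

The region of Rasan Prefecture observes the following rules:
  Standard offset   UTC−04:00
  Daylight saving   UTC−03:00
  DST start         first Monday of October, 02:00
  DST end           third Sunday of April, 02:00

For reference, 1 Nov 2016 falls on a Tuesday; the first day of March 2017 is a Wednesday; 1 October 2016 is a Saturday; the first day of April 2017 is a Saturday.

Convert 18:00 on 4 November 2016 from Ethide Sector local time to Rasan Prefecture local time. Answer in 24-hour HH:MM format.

1 November 2016 is a Tuesday, so the first Sunday is November 6 and the second is November 13.
1 March 2017 is a Wednesday, so the first Sunday is March 5 and the second is March 12.
Daylight saving runs 13 November 2016 – 12 March 2017; 4 November 2016 is outside that window, so Ethide Sector is on standard time at UTC+02:00.
18:00 Ethide Sector − 2h = 16:00 UTC.
1 October 2016 is a Saturday, so the first Monday is October 3.
1 April 2017 is a Saturday, so the first Sunday is April 2 and the third is April 16.
At the standard offset (UTC−04:00), 16:00 UTC − 4h = 12:00 Rasan Prefecture standard time.
The standard-time date in Rasan Prefecture, 4 November 2016, lies within the daylight-saving period (3 October 2016 – 16 April 2017), so Rasan Prefecture is on daylight time, UTC−03:00.
16:00 UTC − 3h = 13:00 Rasan Prefecture.

13:00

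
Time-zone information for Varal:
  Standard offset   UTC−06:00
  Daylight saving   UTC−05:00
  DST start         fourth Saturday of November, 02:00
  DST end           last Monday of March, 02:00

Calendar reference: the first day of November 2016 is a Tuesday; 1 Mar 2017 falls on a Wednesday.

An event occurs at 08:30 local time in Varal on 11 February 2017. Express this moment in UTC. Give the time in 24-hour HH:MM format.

1 November 2016 is a Tuesday, so the first Saturday is November 5 and the fourth is November 26.
1 March 2017 is a Wednesday, so Mondays fall on 6, 13, 20, 27; the last is March 27.
11 February 2017 lies within the daylight-saving period (26 November 2016 – 27 March 2017), so Varal is on daylight time, UTC−05:00.
08:30 local + 5h = 13:30 UTC.

13:30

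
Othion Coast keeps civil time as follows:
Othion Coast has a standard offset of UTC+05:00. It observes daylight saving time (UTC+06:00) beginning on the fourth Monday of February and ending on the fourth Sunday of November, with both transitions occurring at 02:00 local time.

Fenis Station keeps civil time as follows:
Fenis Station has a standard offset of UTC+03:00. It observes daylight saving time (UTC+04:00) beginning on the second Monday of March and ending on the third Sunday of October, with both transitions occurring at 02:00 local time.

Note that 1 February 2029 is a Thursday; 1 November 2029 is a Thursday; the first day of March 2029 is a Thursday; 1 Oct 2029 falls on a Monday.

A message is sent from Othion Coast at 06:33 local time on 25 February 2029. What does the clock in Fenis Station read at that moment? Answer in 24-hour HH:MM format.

1 February 2029 is a Thursday, so the first Monday is February 5 and the fourth is February 26.
1 November 2029 is a Thursday, so the first Sunday is November 4 and the fourth is November 25.
Daylight saving runs 26 February – 25 November; 25 February 2029 is outside that window, so Othion Coast is on standard time at UTC+05:00.
06:33 Othion Coast − 5h = 01:33 UTC.
1 March 2029 is a Thursday, so the first Monday is March 5 and the second is March 12.
1 October 2029 is a Monday, so the first Sunday is October 7 and the third is October 21.
At the standard offset (UTC+03:00), 01:33 UTC + 3h = 04:33 Fenis Station standard time.
The standard-time date in Fenis Station, 25 February 2029, is outside the daylight-saving period (12 March – 21 October), so Fenis Station is on standard time, UTC+03:00.
01:33 UTC + 3h = 04:33 Fenis Station.

04:33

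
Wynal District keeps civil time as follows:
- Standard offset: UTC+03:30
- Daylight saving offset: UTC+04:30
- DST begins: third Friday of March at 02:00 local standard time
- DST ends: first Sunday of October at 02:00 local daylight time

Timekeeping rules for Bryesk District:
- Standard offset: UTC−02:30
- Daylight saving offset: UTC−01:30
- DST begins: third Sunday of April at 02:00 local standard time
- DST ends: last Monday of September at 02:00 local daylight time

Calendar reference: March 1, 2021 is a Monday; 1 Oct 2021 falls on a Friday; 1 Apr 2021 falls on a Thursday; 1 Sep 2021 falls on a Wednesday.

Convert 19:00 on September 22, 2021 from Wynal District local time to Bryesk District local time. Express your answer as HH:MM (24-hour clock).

1 March 2021 is a Monday, so the first Friday is March 5 and the third is March 19.
1 October 2021 is a Friday, so the first Sunday is October 3.
September 22, 2021 lies within the daylight-saving period (19 March – 3 October), so Wynal District is on daylight time, UTC+04:30.
19:00 Wynal District − 4h30m = 14:30 UTC.
1 April 2021 is a Thursday, so the first Sunday is April 4 and the third is April 18.
1 September 2021 is a Wednesday, so Mondays fall on 6, 13, 20, 27; the last is September 27.
At the standard offset (UTC−02:30), 14:30 UTC − 2h30m = 12:00 Bryesk District standard time.
The standard-time date in Bryesk District, September 22, 2021, falls between 18 April and 27 September, so daylight saving is in effect and Bryesk District is at UTC−01:30.
14:30 UTC − 1h30m = 13:00 Bryesk District.

13:00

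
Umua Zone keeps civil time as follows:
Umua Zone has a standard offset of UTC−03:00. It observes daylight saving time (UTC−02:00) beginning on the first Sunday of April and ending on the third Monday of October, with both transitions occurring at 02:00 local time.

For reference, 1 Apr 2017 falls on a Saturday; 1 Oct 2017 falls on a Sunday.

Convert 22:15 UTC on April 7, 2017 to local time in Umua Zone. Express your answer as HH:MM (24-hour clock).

1 April 2017 is a Saturday, so the first Sunday is April 2.
1 October 2017 is a Sunday, so the first Monday is October 2 and the third is October 16.
At the standard offset (UTC−03:00), 22:15 UTC − 3h = 19:15 Umua Zone standard time.
Daylight saving runs 2 April – 16 October; the standard-time date in Umua Zone, April 7, 2017, is inside that window, so Umua Zone is at UTC−02:00.
22:15 UTC − 2h = 20:15 local.

20:15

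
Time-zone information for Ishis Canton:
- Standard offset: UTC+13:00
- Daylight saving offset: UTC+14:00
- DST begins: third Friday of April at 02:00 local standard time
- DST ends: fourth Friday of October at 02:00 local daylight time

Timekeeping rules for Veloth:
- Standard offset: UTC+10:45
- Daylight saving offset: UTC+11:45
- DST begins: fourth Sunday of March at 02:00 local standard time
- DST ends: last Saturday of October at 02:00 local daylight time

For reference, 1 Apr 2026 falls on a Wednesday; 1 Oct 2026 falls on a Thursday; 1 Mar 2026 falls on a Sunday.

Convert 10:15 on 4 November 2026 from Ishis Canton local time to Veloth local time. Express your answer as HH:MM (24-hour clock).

1 April 2026 is a Wednesday, so the first Friday is April 3 and the third is April 17.
1 October 2026 is a Thursday, so the first Friday is October 2 and the fourth is October 23.
4 November 2026 is outside the daylight-saving period (17 April – 23 October), so Ishis Canton is on standard time, UTC+13:00.
10:15 Ishis Canton − 13h = 21:15 UTC (rolling into the previous day, 3 November 2026).
1 March 2026 is a Sunday, so the first Sunday is March 1 and the fourth is March 22.
1 October 2026 is a Thursday, so Saturdays fall on 3, 10, 17, 24, 31; the last is October 31.
At the standard offset (UTC+10:45), 21:15 UTC + 10h45m = 08:00 Veloth standard time (rolling into the next day, 4 November 2026).
The standard-time date in Veloth, 4 November 2026, does not fall between 22 March and 31 October, so daylight saving is not in effect and Veloth is at UTC+10:45.
21:15 UTC + 10h45m = 08:00 Veloth (rolling into the next day, 4 November 2026).

08:00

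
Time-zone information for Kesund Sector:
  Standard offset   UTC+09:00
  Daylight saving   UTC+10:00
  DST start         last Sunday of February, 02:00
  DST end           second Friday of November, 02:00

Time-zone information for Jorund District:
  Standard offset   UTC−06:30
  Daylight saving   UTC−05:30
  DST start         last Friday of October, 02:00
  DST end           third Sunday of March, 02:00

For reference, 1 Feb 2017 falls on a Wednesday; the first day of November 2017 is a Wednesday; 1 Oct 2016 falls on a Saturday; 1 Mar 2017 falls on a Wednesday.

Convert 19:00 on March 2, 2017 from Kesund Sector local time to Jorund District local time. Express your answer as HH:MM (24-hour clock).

03:30

1 February 2017 is a Wednesday, so Sundays fall on 5, 12, 19, 26; the last is February 26.
1 November 2017 is a Wednesday, so the first Friday is November 3 and the second is November 10.
Daylight saving runs 26 February – 10 November; March 2, 2017 is inside that window, so Kesund Sector is at UTC+10:00.
19:00 Kesund Sector − 10h = 09:00 UTC.
1 October 2016 is a Saturday, so Fridays fall on 7, 14, 21, 28; the last is October 28.
1 March 2017 is a Wednesday, so the first Sunday is March 5 and the third is March 19.
At the standard offset (UTC−06:30), 09:00 UTC − 6h30m = 02:30 Jorund District standard time.
The standard-time date in Jorund District, March 2, 2017, falls between 28 October 2016 and 19 March 2017, so daylight saving is in effect and Jorund District is at UTC−05:30.
09:00 UTC − 5h30m = 03:30 Jorund District.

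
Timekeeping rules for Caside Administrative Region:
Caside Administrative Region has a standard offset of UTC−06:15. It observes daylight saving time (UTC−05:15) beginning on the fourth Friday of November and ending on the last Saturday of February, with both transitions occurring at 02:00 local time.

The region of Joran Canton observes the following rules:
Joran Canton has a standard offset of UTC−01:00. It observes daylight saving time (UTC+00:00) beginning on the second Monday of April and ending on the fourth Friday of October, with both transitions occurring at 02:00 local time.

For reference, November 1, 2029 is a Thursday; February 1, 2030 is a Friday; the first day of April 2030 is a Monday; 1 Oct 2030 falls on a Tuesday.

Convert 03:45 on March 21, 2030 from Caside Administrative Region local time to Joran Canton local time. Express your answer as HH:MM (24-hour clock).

09:00

1 November 2029 is a Thursday, so the first Friday is November 2 and the fourth is November 23.
1 February 2030 is a Friday, so Saturdays fall on 2, 9, 16, 23; the last is February 23.
Daylight saving runs 23 November 2029 – 23 February 2030; March 21, 2030 is outside that window, so Caside Administrative Region is on standard time at UTC−06:15.
03:45 Caside Administrative Region + 6h15m = 10:00 UTC.
1 April 2030 is a Monday, so the first Monday is April 1 and the second is April 8.
1 October 2030 is a Tuesday, so the first Friday is October 4 and the fourth is October 25.
At the standard offset (UTC−01:00), 10:00 UTC − 1h = 09:00 Joran Canton standard time.
Daylight saving runs 8 April – 25 October; the standard-time date in Joran Canton, March 21, 2030, is outside that window, so Joran Canton is on standard time at UTC−01:00.
10:00 UTC − 1h = 09:00 Joran Canton.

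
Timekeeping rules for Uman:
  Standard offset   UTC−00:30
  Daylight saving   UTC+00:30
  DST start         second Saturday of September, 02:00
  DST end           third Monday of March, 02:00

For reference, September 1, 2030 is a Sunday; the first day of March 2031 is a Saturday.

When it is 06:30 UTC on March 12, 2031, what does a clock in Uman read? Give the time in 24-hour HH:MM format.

07:00

1 September 2030 is a Sunday, so the first Saturday is September 7 and the second is September 14.
1 March 2031 is a Saturday, so the first Monday is March 3 and the third is March 17.
At the standard offset (UTC−00:30), 06:30 UTC − 0h30m = 06:00 Uman standard time.
Daylight saving runs 14 September 2030 – 17 March 2031; the standard-time date in Uman, March 12, 2031, is inside that window, so Uman is at UTC+00:30.
06:30 UTC + 0h30m = 07:00 local.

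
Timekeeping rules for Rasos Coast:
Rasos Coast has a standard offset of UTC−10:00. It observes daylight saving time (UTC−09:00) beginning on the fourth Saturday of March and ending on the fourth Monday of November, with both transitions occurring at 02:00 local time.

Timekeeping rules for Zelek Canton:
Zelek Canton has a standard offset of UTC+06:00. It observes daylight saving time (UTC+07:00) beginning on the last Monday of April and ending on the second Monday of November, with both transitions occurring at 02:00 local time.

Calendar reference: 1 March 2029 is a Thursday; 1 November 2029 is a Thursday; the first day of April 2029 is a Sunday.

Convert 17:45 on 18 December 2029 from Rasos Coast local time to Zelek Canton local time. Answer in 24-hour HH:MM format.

1 March 2029 is a Thursday, so the first Saturday is March 3 and the fourth is March 24.
1 November 2029 is a Thursday, so the first Monday is November 5 and the fourth is November 26.
Daylight saving runs 24 March – 26 November; 18 December 2029 is outside that window, so Rasos Coast is on standard time at UTC−10:00.
17:45 Rasos Coast + 10h = 03:45 UTC (rolling into the next day, 19 December 2029).
1 April 2029 is a Sunday, so Mondays fall on 2, 9, 16, 23, 30; the last is April 30.
1 November 2029 is a Thursday, so the first Monday is November 5 and the second is November 12.
At the standard offset (UTC+06:00), 03:45 UTC + 6h = 09:45 Zelek Canton standard time.
The standard-time date in Zelek Canton, 19 December 2029, is outside the daylight-saving period (30 April – 12 November), so Zelek Canton is on standard time, UTC+06:00.
03:45 UTC + 6h = 09:45 Zelek Canton.

09:45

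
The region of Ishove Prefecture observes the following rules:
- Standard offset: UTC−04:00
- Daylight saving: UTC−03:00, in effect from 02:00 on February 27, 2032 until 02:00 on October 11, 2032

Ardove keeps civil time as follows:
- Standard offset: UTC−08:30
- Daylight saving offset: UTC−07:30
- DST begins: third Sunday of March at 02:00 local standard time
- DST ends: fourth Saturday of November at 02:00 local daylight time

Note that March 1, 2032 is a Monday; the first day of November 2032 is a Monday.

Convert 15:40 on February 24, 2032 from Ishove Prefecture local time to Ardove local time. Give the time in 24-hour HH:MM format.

February 24, 2032 is outside the daylight-saving period (27 February – 11 October), so Ishove Prefecture is on standard time, UTC−04:00.
15:40 Ishove Prefecture + 4h = 19:40 UTC.
1 March 2032 is a Monday, so the first Sunday is March 7 and the third is March 21.
1 November 2032 is a Monday, so the first Saturday is November 6 and the fourth is November 27.
At the standard offset (UTC−08:30), 19:40 UTC − 8h30m = 11:10 Ardove standard time.
The standard-time date in Ardove, February 24, 2032, is outside the daylight-saving period (21 March – 27 November), so Ardove is on standard time, UTC−08:30.
19:40 UTC − 8h30m = 11:10 Ardove.

11:10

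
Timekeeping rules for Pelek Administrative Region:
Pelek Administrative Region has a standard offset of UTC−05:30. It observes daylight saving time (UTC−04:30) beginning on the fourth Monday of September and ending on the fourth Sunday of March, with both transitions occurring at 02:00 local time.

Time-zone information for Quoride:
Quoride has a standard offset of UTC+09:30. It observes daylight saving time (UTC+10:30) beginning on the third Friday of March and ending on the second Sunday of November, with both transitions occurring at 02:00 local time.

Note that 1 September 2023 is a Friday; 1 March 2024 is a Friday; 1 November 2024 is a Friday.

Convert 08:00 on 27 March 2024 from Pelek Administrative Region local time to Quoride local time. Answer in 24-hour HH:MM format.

00:00

1 September 2023 is a Friday, so the first Monday is September 4 and the fourth is September 25.
1 March 2024 is a Friday, so the first Sunday is March 3 and the fourth is March 24.
27 March 2024 does not fall between 25 September 2023 and 24 March 2024, so daylight saving is not in effect and Pelek Administrative Region is at UTC−05:30.
08:00 Pelek Administrative Region + 5h30m = 13:30 UTC.
1 March 2024 is a Friday, so the first Friday is March 1 and the third is March 15.
1 November 2024 is a Friday, so the first Sunday is November 3 and the second is November 10.
At the standard offset (UTC+09:30), 13:30 UTC + 9h30m = 23:00 Quoride standard time.
Daylight saving runs 15 March – 10 November; the standard-time date in Quoride, 27 March 2024, is inside that window, so Quoride is at UTC+10:30.
13:30 UTC + 10h30m = 00:00 Quoride (rolling into the next day, 28 March 2024).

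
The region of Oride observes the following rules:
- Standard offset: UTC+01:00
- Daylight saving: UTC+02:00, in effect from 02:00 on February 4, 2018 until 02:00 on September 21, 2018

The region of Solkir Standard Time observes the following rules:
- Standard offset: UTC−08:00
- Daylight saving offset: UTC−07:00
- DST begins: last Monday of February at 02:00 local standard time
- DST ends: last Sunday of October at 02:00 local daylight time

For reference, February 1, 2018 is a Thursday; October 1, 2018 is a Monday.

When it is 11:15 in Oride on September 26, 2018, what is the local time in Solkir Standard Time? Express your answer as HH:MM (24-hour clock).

Daylight saving runs 4 February – 21 September; September 26, 2018 is outside that window, so Oride is on standard time at UTC+01:00.
11:15 Oride − 1h = 10:15 UTC.
1 February 2018 is a Thursday, so Mondays fall on 5, 12, 19, 26; the last is February 26.
1 October 2018 is a Monday, so Sundays fall on 7, 14, 21, 28; the last is October 28.
At the standard offset (UTC−08:00), 10:15 UTC − 8h = 02:15 Solkir Standard Time standard time.
The standard-time date in Solkir Standard Time, September 26, 2018, lies within the daylight-saving period (26 February – 28 October), so Solkir Standard Time is on daylight time, UTC−07:00.
10:15 UTC − 7h = 03:15 Solkir Standard Time.

03:15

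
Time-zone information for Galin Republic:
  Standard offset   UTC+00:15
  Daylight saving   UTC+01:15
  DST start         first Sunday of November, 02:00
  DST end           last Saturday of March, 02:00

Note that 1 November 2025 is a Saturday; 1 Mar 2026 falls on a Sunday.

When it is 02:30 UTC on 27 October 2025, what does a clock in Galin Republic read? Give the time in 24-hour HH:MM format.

1 November 2025 is a Saturday, so the first Sunday is November 2.
1 March 2026 is a Sunday, so Saturdays fall on 7, 14, 21, 28; the last is March 28.
At the standard offset (UTC+00:15), 02:30 UTC + 0h15m = 02:45 Galin Republic standard time.
The standard-time date in Galin Republic, 27 October 2025, is outside the daylight-saving period (2 November 2025 – 28 March 2026), so Galin Republic is on standard time, UTC+00:15.
02:30 UTC + 0h15m = 02:45 local.

02:45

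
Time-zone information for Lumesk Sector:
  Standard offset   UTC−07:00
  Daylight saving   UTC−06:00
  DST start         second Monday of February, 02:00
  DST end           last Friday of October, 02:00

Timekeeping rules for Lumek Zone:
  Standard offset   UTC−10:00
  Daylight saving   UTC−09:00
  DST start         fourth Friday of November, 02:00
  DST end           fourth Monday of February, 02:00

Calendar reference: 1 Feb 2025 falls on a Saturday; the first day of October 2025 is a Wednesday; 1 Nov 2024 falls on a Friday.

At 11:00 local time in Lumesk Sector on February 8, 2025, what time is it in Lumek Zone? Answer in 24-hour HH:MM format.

09:00

1 February 2025 is a Saturday, so the first Monday is February 3 and the second is February 10.
1 October 2025 is a Wednesday, so Fridays fall on 3, 10, 17, 24, 31; the last is October 31.
February 8, 2025 does not fall between 10 February and 31 October, so daylight saving is not in effect and Lumesk Sector is at UTC−07:00.
11:00 Lumesk Sector + 7h = 18:00 UTC.
1 November 2024 is a Friday, so the first Friday is November 1 and the fourth is November 22.
1 February 2025 is a Saturday, so the first Monday is February 3 and the fourth is February 24.
At the standard offset (UTC−10:00), 18:00 UTC − 10h = 08:00 Lumek Zone standard time.
The standard-time date in Lumek Zone, February 8, 2025, falls between 22 November 2024 and 24 February 2025, so daylight saving is in effect and Lumek Zone is at UTC−09:00.
18:00 UTC − 9h = 09:00 Lumek Zone.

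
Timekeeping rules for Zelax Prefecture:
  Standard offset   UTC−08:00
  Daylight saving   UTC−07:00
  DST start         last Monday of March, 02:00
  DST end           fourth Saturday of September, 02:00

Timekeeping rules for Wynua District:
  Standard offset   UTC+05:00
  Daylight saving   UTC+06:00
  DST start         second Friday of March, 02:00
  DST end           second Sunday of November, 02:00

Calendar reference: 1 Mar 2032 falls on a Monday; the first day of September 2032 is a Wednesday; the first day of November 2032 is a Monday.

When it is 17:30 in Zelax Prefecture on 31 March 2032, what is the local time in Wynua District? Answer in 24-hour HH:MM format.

1 March 2032 is a Monday, so Mondays fall on 1, 8, 15, 22, 29; the last is March 29.
1 September 2032 is a Wednesday, so the first Saturday is September 4 and the fourth is September 25.
31 March 2032 falls between 29 March and 25 September, so daylight saving is in effect and Zelax Prefecture is at UTC−07:00.
17:30 Zelax Prefecture + 7h = 00:30 UTC (rolling into the next day, 1 April 2032).
1 March 2032 is a Monday, so the first Friday is March 5 and the second is March 12.
1 November 2032 is a Monday, so the first Sunday is November 7 and the second is November 14.
At the standard offset (UTC+05:00), 00:30 UTC + 5h = 05:30 Wynua District standard time.
The standard-time date in Wynua District, 1 April 2032, lies within the daylight-saving period (12 March – 14 November), so Wynua District is on daylight time, UTC+06:00.
00:30 UTC + 6h = 06:30 Wynua District.

06:30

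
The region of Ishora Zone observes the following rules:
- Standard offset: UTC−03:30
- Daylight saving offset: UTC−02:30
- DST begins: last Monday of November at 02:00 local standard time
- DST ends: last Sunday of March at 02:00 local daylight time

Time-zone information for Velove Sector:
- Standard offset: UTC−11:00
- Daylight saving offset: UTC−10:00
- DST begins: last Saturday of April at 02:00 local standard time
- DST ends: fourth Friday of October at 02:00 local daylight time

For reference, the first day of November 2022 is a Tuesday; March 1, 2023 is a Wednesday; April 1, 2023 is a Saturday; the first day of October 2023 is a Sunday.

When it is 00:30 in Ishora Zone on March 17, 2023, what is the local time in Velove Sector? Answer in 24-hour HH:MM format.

16:00

1 November 2022 is a Tuesday, so Mondays fall on 7, 14, 21, 28; the last is November 28.
1 March 2023 is a Wednesday, so Sundays fall on 5, 12, 19, 26; the last is March 26.
Daylight saving runs 28 November 2022 – 26 March 2023; March 17, 2023 is inside that window, so Ishora Zone is at UTC−02:30.
00:30 Ishora Zone + 2h30m = 03:00 UTC.
1 April 2023 is a Saturday, so Saturdays fall on 1, 8, 15, 22, 29; the last is April 29.
1 October 2023 is a Sunday, so the first Friday is October 6 and the fourth is October 27.
At the standard offset (UTC−11:00), 03:00 UTC − 11h = 16:00 Velove Sector standard time (rolling into the previous day, 16 March 2023).
The standard-time date in Velove Sector, March 16, 2023, does not fall between 29 April and 27 October, so daylight saving is not in effect and Velove Sector is at UTC−11:00.
03:00 UTC − 11h = 16:00 Velove Sector (rolling into the previous day, 16 March 2023).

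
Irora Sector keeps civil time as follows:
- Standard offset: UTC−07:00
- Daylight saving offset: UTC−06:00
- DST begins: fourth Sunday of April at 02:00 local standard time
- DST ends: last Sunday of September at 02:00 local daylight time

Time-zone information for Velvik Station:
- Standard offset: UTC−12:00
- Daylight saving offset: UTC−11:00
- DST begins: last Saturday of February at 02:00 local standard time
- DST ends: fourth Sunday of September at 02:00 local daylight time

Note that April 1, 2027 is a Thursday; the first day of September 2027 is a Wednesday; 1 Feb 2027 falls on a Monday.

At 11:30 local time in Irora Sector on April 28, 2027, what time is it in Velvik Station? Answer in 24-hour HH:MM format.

06:30

1 April 2027 is a Thursday, so the first Sunday is April 4 and the fourth is April 25.
1 September 2027 is a Wednesday, so Sundays fall on 5, 12, 19, 26; the last is September 26.
April 28, 2027 lies within the daylight-saving period (25 April – 26 September), so Irora Sector is on daylight time, UTC−06:00.
11:30 Irora Sector + 6h = 17:30 UTC.
1 February 2027 is a Monday, so Saturdays fall on 6, 13, 20, 27; the last is February 27.
1 September 2027 is a Wednesday, so the first Sunday is September 5 and the fourth is September 26.
At the standard offset (UTC−12:00), 17:30 UTC − 12h = 05:30 Velvik Station standard time.
The standard-time date in Velvik Station, April 28, 2027, lies within the daylight-saving period (27 February – 26 September), so Velvik Station is on daylight time, UTC−11:00.
17:30 UTC − 11h = 06:30 Velvik Station.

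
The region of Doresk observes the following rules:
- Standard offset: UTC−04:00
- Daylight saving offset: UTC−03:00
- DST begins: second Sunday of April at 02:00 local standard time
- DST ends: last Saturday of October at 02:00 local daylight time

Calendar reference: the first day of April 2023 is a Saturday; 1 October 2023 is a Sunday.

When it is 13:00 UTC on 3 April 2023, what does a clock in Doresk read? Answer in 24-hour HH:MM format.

09:00

1 April 2023 is a Saturday, so the first Sunday is April 2 and the second is April 9.
1 October 2023 is a Sunday, so Saturdays fall on 7, 14, 21, 28; the last is October 28.
At the standard offset (UTC−04:00), 13:00 UTC − 4h = 09:00 Doresk standard time.
The standard-time date in Doresk, 3 April 2023, does not fall between 9 April and 28 October, so daylight saving is not in effect and Doresk is at UTC−04:00.
13:00 UTC − 4h = 09:00 local.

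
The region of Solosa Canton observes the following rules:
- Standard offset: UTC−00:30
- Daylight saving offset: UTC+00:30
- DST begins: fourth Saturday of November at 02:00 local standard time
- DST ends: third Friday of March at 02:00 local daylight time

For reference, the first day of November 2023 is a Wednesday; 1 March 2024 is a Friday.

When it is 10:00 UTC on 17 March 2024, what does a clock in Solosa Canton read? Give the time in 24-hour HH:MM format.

09:30

1 November 2023 is a Wednesday, so the first Saturday is November 4 and the fourth is November 25.
1 March 2024 is a Friday, so the first Friday is March 1 and the third is March 15.
At the standard offset (UTC−00:30), 10:00 UTC − 0h30m = 09:30 Solosa Canton standard time.
Daylight saving runs 25 November 2023 – 15 March 2024; the standard-time date in Solosa Canton, 17 March 2024, is outside that window, so Solosa Canton is on standard time at UTC−00:30.
10:00 UTC − 0h30m = 09:30 local.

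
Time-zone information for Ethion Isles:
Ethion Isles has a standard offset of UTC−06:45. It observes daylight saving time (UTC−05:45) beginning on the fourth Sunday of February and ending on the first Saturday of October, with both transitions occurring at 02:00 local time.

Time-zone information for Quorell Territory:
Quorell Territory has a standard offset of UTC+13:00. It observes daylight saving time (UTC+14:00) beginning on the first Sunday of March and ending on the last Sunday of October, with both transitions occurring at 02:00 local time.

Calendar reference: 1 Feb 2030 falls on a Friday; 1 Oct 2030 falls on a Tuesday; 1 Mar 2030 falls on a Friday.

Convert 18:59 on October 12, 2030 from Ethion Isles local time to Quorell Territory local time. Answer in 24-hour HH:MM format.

1 February 2030 is a Friday, so the first Sunday is February 3 and the fourth is February 24.
1 October 2030 is a Tuesday, so the first Saturday is October 5.
October 12, 2030 is outside the daylight-saving period (24 February – 5 October), so Ethion Isles is on standard time, UTC−06:45.
18:59 Ethion Isles + 6h45m = 01:44 UTC (rolling into the next day, 13 October 2030).
1 March 2030 is a Friday, so the first Sunday is March 3.
1 October 2030 is a Tuesday, so Sundays fall on 6, 13, 20, 27; the last is October 27.
At the standard offset (UTC+13:00), 01:44 UTC + 13h = 14:44 Quorell Territory standard time.
The standard-time date in Quorell Territory, October 13, 2030, lies within the daylight-saving period (3 March – 27 October), so Quorell Territory is on daylight time, UTC+14:00.
01:44 UTC + 14h = 15:44 Quorell Territory.

15:44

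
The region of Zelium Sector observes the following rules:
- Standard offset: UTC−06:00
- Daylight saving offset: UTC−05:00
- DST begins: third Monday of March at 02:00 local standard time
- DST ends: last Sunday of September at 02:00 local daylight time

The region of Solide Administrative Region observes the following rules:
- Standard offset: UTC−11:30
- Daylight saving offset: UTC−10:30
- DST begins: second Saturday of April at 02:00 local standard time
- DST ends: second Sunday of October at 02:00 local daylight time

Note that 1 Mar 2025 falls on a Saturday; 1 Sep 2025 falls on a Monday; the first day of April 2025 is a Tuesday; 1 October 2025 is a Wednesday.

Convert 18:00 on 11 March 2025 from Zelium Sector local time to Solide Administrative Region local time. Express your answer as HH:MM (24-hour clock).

1 March 2025 is a Saturday, so the first Monday is March 3 and the third is March 17.
1 September 2025 is a Monday, so Sundays fall on 7, 14, 21, 28; the last is September 28.
Daylight saving runs 17 March – 28 September; 11 March 2025 is outside that window, so Zelium Sector is on standard time at UTC−06:00.
18:00 Zelium Sector + 6h = 00:00 UTC (rolling into the next day, 12 March 2025).
1 April 2025 is a Tuesday, so the first Saturday is April 5 and the second is April 12.
1 October 2025 is a Wednesday, so the first Sunday is October 5 and the second is October 12.
At the standard offset (UTC−11:30), 00:00 UTC − 11h30m = 12:30 Solide Administrative Region standard time (rolling into the previous day, 11 March 2025).
The standard-time date in Solide Administrative Region, 11 March 2025, is outside the daylight-saving period (12 April – 12 October), so Solide Administrative Region is on standard time, UTC−11:30.
00:00 UTC − 11h30m = 12:30 Solide Administrative Region (rolling into the previous day, 11 March 2025).

12:30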